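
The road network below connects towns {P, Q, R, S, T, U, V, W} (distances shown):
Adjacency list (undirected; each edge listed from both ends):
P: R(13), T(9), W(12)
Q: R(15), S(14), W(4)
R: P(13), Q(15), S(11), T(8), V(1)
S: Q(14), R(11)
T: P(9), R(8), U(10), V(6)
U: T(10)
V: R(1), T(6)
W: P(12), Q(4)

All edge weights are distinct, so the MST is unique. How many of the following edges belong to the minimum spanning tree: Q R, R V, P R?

1

Kruskal's algorithm — process edges by increasing weight (ties by edge label):
R V (1): add — endpoints in different components.
Q W (4): add — endpoints in different components.
T V (6): add — endpoints in different components.
R T (8): skip — R and T already connected.
P T (9): add — endpoints in different components.
T U (10): add — endpoints in different components.
R S (11): add — endpoints in different components.
P W (12): add — endpoints in different components.
MST edge set: {R V, Q W, T V, P T, T U, R S, P W}.
Of the listed edges, {R V} are in the MST → 1.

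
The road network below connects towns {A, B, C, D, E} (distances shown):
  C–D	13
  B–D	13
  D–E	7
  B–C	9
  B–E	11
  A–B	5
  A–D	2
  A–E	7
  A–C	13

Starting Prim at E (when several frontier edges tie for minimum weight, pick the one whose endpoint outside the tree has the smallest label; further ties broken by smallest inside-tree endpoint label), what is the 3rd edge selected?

A-B

Prim's algorithm from E:
Step 1: frontier [A–E 7, D–E 7, B–E 11] → take A–E (7); add A.
Step 2: frontier [A–D 2, A–B 5, A–C 13, D–E 7, B–E 11] → take A–D (2); add D.
Step 3: frontier [A–B 5, A–C 13, B–D 13, C–D 13, B–E 11] → take A–B (5); add B.
Step 4: frontier [A–C 13, B–C 9, C–D 13] → take B–C (9); add C.
The 3rd edge added is A–B.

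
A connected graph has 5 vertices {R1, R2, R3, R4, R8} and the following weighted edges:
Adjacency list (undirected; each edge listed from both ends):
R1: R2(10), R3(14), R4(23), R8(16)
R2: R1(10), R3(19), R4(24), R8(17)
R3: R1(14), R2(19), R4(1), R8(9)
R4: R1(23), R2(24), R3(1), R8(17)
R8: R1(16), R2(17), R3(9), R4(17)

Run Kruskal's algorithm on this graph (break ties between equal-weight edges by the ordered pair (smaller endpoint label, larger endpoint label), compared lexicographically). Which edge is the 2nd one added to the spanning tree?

R3-R8

Kruskal: consider edges lightest-first.
R3 R4 (1): add. Components now {R1} {R3,R4} {R8} {R2}
R3 R8 (9): add. Components now {R1} {R3,R4,R8} {R2}
R1 R2 (10): add. Components now {R1,R2} {R3,R4,R8}
R1 R3 (14): add. Components now {R1,R2,R3,R4,R8}
The 2nd edge added is R3 R8.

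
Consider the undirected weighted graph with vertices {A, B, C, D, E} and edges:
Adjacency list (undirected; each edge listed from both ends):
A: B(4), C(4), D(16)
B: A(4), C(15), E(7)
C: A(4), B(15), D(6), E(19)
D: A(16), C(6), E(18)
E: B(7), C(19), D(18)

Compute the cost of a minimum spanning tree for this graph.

Kruskal's algorithm — process edges by increasing weight (ties by edge label):
A-B (4): add — endpoints in different components.
A-C (4): add — endpoints in different components.
C-D (6): add — endpoints in different components.
B-E (7): add — endpoints in different components.
MST edges: A-B, A-C, C-D, B-E; total weight 4+4+6+7 = 21.

21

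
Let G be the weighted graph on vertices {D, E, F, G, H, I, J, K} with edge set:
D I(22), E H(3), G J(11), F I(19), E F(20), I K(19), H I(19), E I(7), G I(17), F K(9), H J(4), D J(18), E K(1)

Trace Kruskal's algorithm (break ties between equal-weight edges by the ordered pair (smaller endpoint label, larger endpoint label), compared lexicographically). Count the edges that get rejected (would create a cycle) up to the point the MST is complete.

1

Sort edges by weight, then run Kruskal:
E K (1): add — endpoints in different components.
E H (3): add — endpoints in different components.
H J (4): add — endpoints in different components.
E I (7): add — endpoints in different components.
F K (9): add — endpoints in different components.
G J (11): add — endpoints in different components.
G I (17): skip — G and I already connected.
D J (18): add — endpoints in different components.
Edges rejected before the tree was complete: 1.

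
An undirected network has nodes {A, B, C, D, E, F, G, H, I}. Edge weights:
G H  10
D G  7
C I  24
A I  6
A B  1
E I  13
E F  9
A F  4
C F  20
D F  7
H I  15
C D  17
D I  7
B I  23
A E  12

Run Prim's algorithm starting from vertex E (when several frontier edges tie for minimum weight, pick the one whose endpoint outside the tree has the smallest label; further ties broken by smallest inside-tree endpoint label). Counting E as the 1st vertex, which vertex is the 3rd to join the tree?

A

Grow the tree from E using Prim:
Step 1: cheapest edge leaving the tree is E F (9); add F.
Step 2: cheapest edge leaving the tree is A F (4); add A.
Step 3: cheapest edge leaving the tree is A B (1); add B.
Step 4: cheapest edge leaving the tree is A I (6); add I.
Step 5: cheapest edge leaving the tree is D F (7); add D.
Step 6: cheapest edge leaving the tree is D G (7); add G.
Step 7: cheapest edge leaving the tree is G H (10); add H.
Step 8: cheapest edge leaving the tree is C D (17); add C.
Vertex order: E, F, A, B, I, D, G, H, C. The 3rd vertex is A.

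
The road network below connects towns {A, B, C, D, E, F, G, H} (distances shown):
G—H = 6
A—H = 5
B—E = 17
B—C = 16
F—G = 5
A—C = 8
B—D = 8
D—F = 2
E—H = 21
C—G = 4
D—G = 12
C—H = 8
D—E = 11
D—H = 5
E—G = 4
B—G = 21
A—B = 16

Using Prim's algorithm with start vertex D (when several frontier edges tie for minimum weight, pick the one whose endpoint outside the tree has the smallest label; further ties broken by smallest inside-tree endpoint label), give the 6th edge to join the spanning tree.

A-H

Prim, starting at D.
Step 1: cheapest edge leaving the tree is D—F (2); add F.
Step 2: cheapest edge leaving the tree is F—G (5); add G.
Step 3: cheapest edge leaving the tree is C—G (4); add C.
Step 4: cheapest edge leaving the tree is E—G (4); add E.
Step 5: cheapest edge leaving the tree is D—H (5); add H.
Step 6: cheapest edge leaving the tree is A—H (5); add A.
Step 7: cheapest edge leaving the tree is B—D (8); add B.
The 6th edge added is A—H.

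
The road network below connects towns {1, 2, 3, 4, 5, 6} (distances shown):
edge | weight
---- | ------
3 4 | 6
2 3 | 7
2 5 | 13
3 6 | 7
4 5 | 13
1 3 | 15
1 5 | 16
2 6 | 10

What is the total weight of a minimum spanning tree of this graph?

Prim, starting at 2.
Step 1: cheapest edge leaving the tree is 2 3 (7); add 3.
Step 2: cheapest edge leaving the tree is 3 4 (6); add 4.
Step 3: cheapest edge leaving the tree is 3 6 (7); add 6.
Step 4: cheapest edge leaving the tree is 2 5 (13); add 5.
Step 5: cheapest edge leaving the tree is 1 3 (15); add 1.
MST edges: 2 3, 3 4, 3 6, 2 5, 1 3; total weight 7+6+7+13+15 = 48.

48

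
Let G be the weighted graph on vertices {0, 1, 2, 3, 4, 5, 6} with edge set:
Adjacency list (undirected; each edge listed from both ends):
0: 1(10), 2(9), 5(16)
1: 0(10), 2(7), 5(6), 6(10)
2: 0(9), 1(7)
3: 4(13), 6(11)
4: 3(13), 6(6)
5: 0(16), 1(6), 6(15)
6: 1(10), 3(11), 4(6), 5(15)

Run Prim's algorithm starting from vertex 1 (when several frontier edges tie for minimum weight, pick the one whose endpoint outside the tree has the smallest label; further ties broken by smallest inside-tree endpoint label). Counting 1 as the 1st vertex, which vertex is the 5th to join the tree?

Prim's algorithm from 1:
Step 1: cheapest edge leaving the tree is 1–5 (6); add 5.
Step 2: cheapest edge leaving the tree is 1–2 (7); add 2.
Step 3: cheapest edge leaving the tree is 0–2 (9); add 0.
Step 4: cheapest edge leaving the tree is 1–6 (10); add 6.
Step 5: cheapest edge leaving the tree is 4–6 (6); add 4.
Step 6: cheapest edge leaving the tree is 3–6 (11); add 3.
Vertex order: 1, 5, 2, 0, 6, 4, 3. The 5th vertex is 6.

6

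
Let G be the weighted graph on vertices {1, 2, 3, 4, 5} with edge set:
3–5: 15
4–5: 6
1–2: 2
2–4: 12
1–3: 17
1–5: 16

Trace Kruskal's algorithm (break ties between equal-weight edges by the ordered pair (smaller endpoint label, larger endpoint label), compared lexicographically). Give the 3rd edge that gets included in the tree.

Kruskal: consider edges lightest-first.
1–2 (2): add — endpoints in different components.
4–5 (6): add — endpoints in different components.
2–4 (12): add — endpoints in different components.
3–5 (15): add — endpoints in different components.
The 3rd edge added is 2–4.

2-4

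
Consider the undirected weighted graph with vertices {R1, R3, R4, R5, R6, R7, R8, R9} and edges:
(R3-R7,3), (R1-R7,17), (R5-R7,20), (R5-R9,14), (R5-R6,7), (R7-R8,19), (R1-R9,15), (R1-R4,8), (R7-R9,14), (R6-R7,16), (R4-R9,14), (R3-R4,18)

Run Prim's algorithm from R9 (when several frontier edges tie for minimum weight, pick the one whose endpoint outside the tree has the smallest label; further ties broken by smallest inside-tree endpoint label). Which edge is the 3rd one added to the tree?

R5-R9

Prim, starting at R9.
Step 1: frontier [R4-R9 14, R5-R9 14, R7-R9 14, R1-R9 15] → take R4-R9 (14); add R4.
Step 2: frontier [R1-R4 8, R3-R4 18, R5-R9 14, R7-R9 14, R1-R9 15] → take R1-R4 (8); add R1.
Step 3: frontier [R1-R7 17, R3-R4 18, R5-R9 14, R7-R9 14] → take R5-R9 (14); add R5.
Step 4: frontier [R1-R7 17, R3-R4 18, R5-R6 7, R5-R7 20, R7-R9 14] → take R5-R6 (7); add R6.
Step 5: frontier [R1-R7 17, R3-R4 18, R5-R7 20, R6-R7 16, R7-R9 14] → take R7-R9 (14); add R7.
Step 6: frontier [R3-R4 18, R3-R7 3, R7-R8 19] → take R3-R7 (3); add R3.
Step 7: frontier [R7-R8 19] → take R7-R8 (19); add R8.
The 3rd edge added is R5-R9.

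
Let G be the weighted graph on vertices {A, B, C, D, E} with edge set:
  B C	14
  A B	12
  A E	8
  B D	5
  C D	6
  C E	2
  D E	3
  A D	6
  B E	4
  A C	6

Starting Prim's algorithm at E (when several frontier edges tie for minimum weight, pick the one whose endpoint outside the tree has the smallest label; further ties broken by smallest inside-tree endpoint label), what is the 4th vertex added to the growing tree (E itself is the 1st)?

Grow the tree from E using Prim:
Step 1: frontier [C E 2, D E 3, B E 4, A E 8] → take C E (2); add C.
Step 2: frontier [A C 6, C D 6, B C 14, D E 3, B E 4, A E 8] → take D E (3); add D.
Step 3: frontier [A C 6, B C 14, B D 5, A D 6, B E 4, A E 8] → take B E (4); add B.
Step 4: frontier [A B 12, A C 6, A D 6, A E 8] → take A C (6); add A.
Vertex order: E, C, D, B, A. The 4th vertex is B.

B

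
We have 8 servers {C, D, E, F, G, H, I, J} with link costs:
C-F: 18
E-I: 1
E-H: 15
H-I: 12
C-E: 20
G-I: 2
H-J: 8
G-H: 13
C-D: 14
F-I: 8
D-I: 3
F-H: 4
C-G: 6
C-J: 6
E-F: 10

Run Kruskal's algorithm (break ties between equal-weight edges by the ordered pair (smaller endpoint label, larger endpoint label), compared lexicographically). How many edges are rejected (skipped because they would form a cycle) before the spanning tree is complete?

0

Kruskal: consider edges lightest-first.
E-I (1): add — endpoints in different components.
G-I (2): add — endpoints in different components.
D-I (3): add — endpoints in different components.
F-H (4): add — endpoints in different components.
C-G (6): add — endpoints in different components.
C-J (6): add — endpoints in different components.
F-I (8): add — endpoints in different components.
Edges rejected before the tree was complete: 0.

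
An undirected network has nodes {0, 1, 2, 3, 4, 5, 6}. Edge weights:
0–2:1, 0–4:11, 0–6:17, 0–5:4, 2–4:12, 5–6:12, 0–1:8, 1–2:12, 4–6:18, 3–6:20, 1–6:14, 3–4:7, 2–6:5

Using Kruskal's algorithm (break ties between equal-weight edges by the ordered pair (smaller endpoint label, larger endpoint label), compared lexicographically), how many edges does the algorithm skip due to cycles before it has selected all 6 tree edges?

Kruskal's algorithm — process edges by increasing weight (ties by edge label):
0–2 (1): add — endpoints in different components.
0–5 (4): add — endpoints in different components.
2–6 (5): add — endpoints in different components.
3–4 (7): add — endpoints in different components.
0–1 (8): add — endpoints in different components.
0–4 (11): add — endpoints in different components.
Edges rejected before the tree was complete: 0.

0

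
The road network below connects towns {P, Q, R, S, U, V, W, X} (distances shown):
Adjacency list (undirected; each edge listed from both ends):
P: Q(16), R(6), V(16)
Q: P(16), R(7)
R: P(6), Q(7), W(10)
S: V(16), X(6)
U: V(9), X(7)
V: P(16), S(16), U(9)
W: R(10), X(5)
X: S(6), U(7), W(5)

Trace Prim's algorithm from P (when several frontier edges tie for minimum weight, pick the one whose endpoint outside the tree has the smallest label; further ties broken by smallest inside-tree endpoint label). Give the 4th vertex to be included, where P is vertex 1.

W

Prim, starting at P.
Step 1: cheapest edge leaving the tree is P—R (6); add R.
Step 2: cheapest edge leaving the tree is Q—R (7); add Q.
Step 3: cheapest edge leaving the tree is R—W (10); add W.
Step 4: cheapest edge leaving the tree is W—X (5); add X.
Step 5: cheapest edge leaving the tree is S—X (6); add S.
Step 6: cheapest edge leaving the tree is U—X (7); add U.
Step 7: cheapest edge leaving the tree is U—V (9); add V.
Vertex order: P, R, Q, W, X, S, U, V. The 4th vertex is W.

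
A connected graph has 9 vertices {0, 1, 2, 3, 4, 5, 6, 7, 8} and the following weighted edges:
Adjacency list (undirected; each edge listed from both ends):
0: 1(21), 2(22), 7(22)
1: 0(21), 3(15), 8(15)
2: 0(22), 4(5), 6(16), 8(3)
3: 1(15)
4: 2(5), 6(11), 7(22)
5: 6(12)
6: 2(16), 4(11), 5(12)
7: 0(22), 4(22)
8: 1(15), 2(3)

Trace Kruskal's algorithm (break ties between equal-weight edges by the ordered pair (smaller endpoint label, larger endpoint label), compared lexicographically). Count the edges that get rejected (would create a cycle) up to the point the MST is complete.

2

Kruskal: consider edges lightest-first.
2-8 (3): add — endpoints in different components.
2-4 (5): add — endpoints in different components.
4-6 (11): add — endpoints in different components.
5-6 (12): add — endpoints in different components.
1-3 (15): add — endpoints in different components.
1-8 (15): add — endpoints in different components.
2-6 (16): skip — 2 and 6 already connected.
0-1 (21): add — endpoints in different components.
0-2 (22): skip — 0 and 2 already connected.
0-7 (22): add — endpoints in different components.
Edges rejected before the tree was complete: 2.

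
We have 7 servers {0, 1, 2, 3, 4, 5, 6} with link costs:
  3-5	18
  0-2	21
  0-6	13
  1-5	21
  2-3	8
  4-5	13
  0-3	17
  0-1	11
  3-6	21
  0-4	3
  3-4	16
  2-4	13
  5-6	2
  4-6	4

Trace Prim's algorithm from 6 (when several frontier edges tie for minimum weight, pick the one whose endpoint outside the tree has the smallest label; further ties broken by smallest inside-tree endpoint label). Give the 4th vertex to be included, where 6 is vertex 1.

Grow the tree from 6 using Prim:
Step 1: cheapest edge leaving the tree is 5-6 (2); add 5.
Step 2: cheapest edge leaving the tree is 4-6 (4); add 4.
Step 3: cheapest edge leaving the tree is 0-4 (3); add 0.
Step 4: cheapest edge leaving the tree is 0-1 (11); add 1.
Step 5: cheapest edge leaving the tree is 2-4 (13); add 2.
Step 6: cheapest edge leaving the tree is 2-3 (8); add 3.
Vertex order: 6, 5, 4, 0, 1, 2, 3. The 4th vertex is 0.

0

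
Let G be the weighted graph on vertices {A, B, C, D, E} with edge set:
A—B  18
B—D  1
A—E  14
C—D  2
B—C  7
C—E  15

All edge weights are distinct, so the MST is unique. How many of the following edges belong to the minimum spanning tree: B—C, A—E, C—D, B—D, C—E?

4

Kruskal: consider edges lightest-first.
B—D (1): add. Components now {A} {B,D} {C} {E}
C—D (2): add. Components now {A} {B,C,D} {E}
B—C (7): skip — B and C already connected.
A—E (14): add. Components now {A,E} {B,C,D}
C—E (15): add. Components now {A,B,C,D,E}
MST edge set: {B—D, C—D, A—E, C—E}.
Of the listed edges, {A—E, C—D, B—D, C—E} are in the MST → 4.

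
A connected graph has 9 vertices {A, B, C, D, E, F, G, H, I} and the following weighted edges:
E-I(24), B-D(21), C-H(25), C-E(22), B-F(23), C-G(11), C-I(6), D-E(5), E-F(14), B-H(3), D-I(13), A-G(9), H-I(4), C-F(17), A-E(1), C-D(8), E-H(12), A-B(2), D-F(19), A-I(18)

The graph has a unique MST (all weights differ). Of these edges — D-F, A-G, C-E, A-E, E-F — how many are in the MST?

Kruskal: consider edges lightest-first.
A-E (1): add — endpoints in different components.
A-B (2): add — endpoints in different components.
B-H (3): add — endpoints in different components.
H-I (4): add — endpoints in different components.
D-E (5): add — endpoints in different components.
C-I (6): add — endpoints in different components.
C-D (8): skip — C and D already connected.
A-G (9): add — endpoints in different components.
C-G (11): skip — C and G already connected.
E-H (12): skip — E and H already connected.
D-I (13): skip — D and I already connected.
E-F (14): add — endpoints in different components.
MST edge set: {A-E, A-B, B-H, H-I, D-E, C-I, A-G, E-F}.
Of the listed edges, {A-G, A-E, E-F} are in the MST → 3.

3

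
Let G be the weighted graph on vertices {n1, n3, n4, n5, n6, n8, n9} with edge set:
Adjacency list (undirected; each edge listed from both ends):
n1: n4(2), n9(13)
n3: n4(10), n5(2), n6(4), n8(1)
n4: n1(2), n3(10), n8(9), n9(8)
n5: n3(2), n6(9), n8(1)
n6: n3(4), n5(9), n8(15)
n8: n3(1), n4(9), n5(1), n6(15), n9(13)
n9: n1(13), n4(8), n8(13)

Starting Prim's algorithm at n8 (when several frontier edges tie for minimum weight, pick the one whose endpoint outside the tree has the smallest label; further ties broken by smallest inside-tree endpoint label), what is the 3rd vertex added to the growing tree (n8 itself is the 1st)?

Grow the tree from n8 using Prim:
Step 1: cheapest edge leaving the tree is n3-n8 (1); add n3.
Step 2: cheapest edge leaving the tree is n5-n8 (1); add n5.
Step 3: cheapest edge leaving the tree is n3-n6 (4); add n6.
Step 4: cheapest edge leaving the tree is n4-n8 (9); add n4.
Step 5: cheapest edge leaving the tree is n1-n4 (2); add n1.
Step 6: cheapest edge leaving the tree is n4-n9 (8); add n9.
Vertex order: n8, n3, n5, n6, n4, n1, n9. The 3rd vertex is n5.

n5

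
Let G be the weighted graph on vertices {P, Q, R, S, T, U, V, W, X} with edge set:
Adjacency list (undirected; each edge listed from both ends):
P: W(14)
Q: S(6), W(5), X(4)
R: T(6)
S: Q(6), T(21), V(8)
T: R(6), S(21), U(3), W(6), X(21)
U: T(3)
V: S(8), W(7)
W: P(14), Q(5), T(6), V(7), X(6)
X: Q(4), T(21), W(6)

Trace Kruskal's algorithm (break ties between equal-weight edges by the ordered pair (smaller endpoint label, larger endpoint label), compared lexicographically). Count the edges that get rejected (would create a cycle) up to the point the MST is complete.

Kruskal: consider edges lightest-first.
T—U (3): add — endpoints in different components.
Q—X (4): add — endpoints in different components.
Q—W (5): add — endpoints in different components.
Q—S (6): add — endpoints in different components.
R—T (6): add — endpoints in different components.
T—W (6): add — endpoints in different components.
W—X (6): skip — W and X already connected.
V—W (7): add — endpoints in different components.
S—V (8): skip — S and V already connected.
P—W (14): add — endpoints in different components.
Edges rejected before the tree was complete: 2.

2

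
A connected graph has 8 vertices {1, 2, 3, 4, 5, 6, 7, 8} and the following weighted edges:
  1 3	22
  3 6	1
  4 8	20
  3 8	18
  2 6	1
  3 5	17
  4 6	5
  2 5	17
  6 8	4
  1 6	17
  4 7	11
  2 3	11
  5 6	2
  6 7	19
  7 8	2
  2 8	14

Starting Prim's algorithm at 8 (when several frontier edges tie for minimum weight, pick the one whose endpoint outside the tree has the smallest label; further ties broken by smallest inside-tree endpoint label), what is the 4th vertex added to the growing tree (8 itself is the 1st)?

Prim's algorithm from 8:
Step 1: cheapest edge leaving the tree is 7 8 (2); add 7.
Step 2: cheapest edge leaving the tree is 6 8 (4); add 6.
Step 3: cheapest edge leaving the tree is 2 6 (1); add 2.
Step 4: cheapest edge leaving the tree is 3 6 (1); add 3.
Step 5: cheapest edge leaving the tree is 5 6 (2); add 5.
Step 6: cheapest edge leaving the tree is 4 6 (5); add 4.
Step 7: cheapest edge leaving the tree is 1 6 (17); add 1.
Vertex order: 8, 7, 6, 2, 3, 5, 4, 1. The 4th vertex is 2.

2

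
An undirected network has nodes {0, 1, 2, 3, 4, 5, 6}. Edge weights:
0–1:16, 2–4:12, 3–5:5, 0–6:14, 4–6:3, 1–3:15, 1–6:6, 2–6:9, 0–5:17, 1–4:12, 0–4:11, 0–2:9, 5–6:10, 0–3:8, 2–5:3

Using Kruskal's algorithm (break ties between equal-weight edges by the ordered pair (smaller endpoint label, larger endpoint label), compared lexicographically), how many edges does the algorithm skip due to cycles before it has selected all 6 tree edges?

Kruskal's algorithm — process edges by increasing weight (ties by edge label):
2–5 (3): add. Components now {0} {1} {2,5} {3} {4} {6}
4–6 (3): add. Components now {0} {1} {2,5} {3} {4,6}
3–5 (5): add. Components now {0} {1} {2,3,5} {4,6}
1–6 (6): add. Components now {0} {1,4,6} {2,3,5}
0–3 (8): add. Components now {0,2,3,5} {1,4,6}
0–2 (9): skip — 0 and 2 already connected.
2–6 (9): add. Components now {0,1,2,3,4,5,6}
Edges rejected before the tree was complete: 1.

1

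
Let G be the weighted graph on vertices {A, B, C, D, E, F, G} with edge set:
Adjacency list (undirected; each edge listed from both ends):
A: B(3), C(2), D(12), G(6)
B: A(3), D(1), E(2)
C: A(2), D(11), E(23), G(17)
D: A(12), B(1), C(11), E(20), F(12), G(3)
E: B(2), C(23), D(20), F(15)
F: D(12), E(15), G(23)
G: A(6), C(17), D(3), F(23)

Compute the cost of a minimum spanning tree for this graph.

23

Grow the tree from A using Prim:
Step 1: frontier [A—C 2, A—B 3, A—G 6, A—D 12] → take A—C (2); add C.
Step 2: frontier [A—B 3, A—G 6, A—D 12, C—D 11, C—G 17, C—E 23] → take A—B (3); add B.
Step 3: frontier [A—G 6, A—D 12, B—D 1, B—E 2, C—D 11, C—G 17, C—E 23] → take B—D (1); add D.
Step 4: frontier [A—G 6, B—E 2, C—G 17, C—E 23, D—G 3, D—F 12, D—E 20] → take B—E (2); add E.
Step 5: frontier [A—G 6, C—G 17, D—G 3, D—F 12, E—F 15] → take D—G (3); add G.
Step 6: frontier [D—F 12, E—F 15, F—G 23] → take D—F (12); add F.
MST edges: A—C, A—B, B—D, B—E, D—G, D—F; total weight 2+3+1+2+3+12 = 23.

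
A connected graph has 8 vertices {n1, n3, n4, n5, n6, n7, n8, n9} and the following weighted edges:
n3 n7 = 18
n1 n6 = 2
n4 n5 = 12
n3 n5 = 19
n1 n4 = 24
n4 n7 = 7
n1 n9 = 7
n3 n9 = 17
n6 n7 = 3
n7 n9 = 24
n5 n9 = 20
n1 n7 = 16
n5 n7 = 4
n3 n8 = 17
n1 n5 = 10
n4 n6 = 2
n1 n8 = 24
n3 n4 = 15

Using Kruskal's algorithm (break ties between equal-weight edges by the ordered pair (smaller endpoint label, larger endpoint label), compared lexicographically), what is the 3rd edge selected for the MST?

n6-n7

Kruskal's algorithm — process edges by increasing weight (ties by edge label):
n1 n6 (2): add — endpoints in different components.
n4 n6 (2): add — endpoints in different components.
n6 n7 (3): add — endpoints in different components.
n5 n7 (4): add — endpoints in different components.
n1 n9 (7): add — endpoints in different components.
n4 n7 (7): skip — n4 and n7 already connected.
n1 n5 (10): skip — n5 and n1 already connected.
n4 n5 (12): skip — n5 and n4 already connected.
n3 n4 (15): add — endpoints in different components.
n1 n7 (16): skip — n1 and n7 already connected.
n3 n8 (17): add — endpoints in different components.
The 3rd edge added is n6 n7.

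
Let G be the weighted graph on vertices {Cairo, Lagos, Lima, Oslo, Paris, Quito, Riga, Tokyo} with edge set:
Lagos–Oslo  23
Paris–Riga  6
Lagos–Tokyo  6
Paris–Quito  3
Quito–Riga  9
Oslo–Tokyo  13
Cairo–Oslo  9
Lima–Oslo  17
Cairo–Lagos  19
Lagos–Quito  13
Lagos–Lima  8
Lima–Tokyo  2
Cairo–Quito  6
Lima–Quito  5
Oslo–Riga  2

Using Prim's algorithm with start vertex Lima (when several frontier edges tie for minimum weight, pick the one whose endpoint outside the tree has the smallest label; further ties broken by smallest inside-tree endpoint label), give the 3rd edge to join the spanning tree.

Prim's algorithm from Lima:
Step 1: cheapest edge leaving the tree is Lima–Tokyo (2); add Tokyo.
Step 2: cheapest edge leaving the tree is Lima–Quito (5); add Quito.
Step 3: cheapest edge leaving the tree is Paris–Quito (3); add Paris.
Step 4: cheapest edge leaving the tree is Cairo–Quito (6); add Cairo.
Step 5: cheapest edge leaving the tree is Lagos–Tokyo (6); add Lagos.
Step 6: cheapest edge leaving the tree is Paris–Riga (6); add Riga.
Step 7: cheapest edge leaving the tree is Oslo–Riga (2); add Oslo.
The 3rd edge added is Paris–Quito.

Paris-Quito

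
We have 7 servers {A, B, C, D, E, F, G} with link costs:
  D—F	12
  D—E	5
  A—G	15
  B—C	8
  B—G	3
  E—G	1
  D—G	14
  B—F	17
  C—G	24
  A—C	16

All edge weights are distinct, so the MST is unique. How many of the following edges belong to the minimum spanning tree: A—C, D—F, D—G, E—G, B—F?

Sort edges by weight, then run Kruskal:
E—G (1): add. Components now {A} {B} {C} {D} {E,G} {F}
B—G (3): add. Components now {A} {B,E,G} {C} {D} {F}
D—E (5): add. Components now {A} {B,D,E,G} {C} {F}
B—C (8): add. Components now {A} {B,C,D,E,G} {F}
D—F (12): add. Components now {A} {B,C,D,E,F,G}
D—G (14): skip — D and G already connected.
A—G (15): add. Components now {A,B,C,D,E,F,G}
MST edge set: {E—G, B—G, D—E, B—C, D—F, A—G}.
Of the listed edges, {D—F, E—G} are in the MST → 2.

2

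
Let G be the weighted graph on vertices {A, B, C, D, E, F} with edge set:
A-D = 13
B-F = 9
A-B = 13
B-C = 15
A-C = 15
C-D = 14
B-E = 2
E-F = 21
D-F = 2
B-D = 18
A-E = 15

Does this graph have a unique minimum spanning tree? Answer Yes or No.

No

Sort edges by weight, then run Kruskal:
B-E (2): add — endpoints in different components.
D-F (2): add — endpoints in different components.
B-F (9): add — endpoints in different components.
A-B (13): add — endpoints in different components.
A-D (13): skip — A and D already connected.
C-D (14): add — endpoints in different components.
Non-tree edge A-D has weight 13, equal to the heaviest edge on its tree cycle — swapping gives another MST of the same weight. Not unique.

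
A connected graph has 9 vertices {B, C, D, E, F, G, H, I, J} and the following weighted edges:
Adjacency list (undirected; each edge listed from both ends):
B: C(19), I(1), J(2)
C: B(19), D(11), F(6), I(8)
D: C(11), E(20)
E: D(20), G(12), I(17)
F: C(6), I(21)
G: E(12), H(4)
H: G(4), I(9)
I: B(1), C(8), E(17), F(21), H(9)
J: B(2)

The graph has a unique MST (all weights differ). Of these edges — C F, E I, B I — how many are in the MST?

Kruskal: consider edges lightest-first.
B I (1): add — endpoints in different components.
B J (2): add — endpoints in different components.
G H (4): add — endpoints in different components.
C F (6): add — endpoints in different components.
C I (8): add — endpoints in different components.
H I (9): add — endpoints in different components.
C D (11): add — endpoints in different components.
E G (12): add — endpoints in different components.
MST edge set: {B I, B J, G H, C F, C I, H I, C D, E G}.
Of the listed edges, {C F, B I} are in the MST → 2.

2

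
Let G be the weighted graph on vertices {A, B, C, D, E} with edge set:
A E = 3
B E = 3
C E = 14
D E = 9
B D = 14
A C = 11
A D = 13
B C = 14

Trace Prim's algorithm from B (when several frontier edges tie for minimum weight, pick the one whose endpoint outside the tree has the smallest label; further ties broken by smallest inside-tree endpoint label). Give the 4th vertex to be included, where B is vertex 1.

D

Grow the tree from B using Prim:
Step 1: frontier [B E 3, B C 14, B D 14] → take B E (3); add E.
Step 2: frontier [B C 14, B D 14, A E 3, D E 9, C E 14] → take A E (3); add A.
Step 3: frontier [A C 11, A D 13, B C 14, B D 14, D E 9, C E 14] → take D E (9); add D.
Step 4: frontier [A C 11, B C 14, C E 14] → take A C (11); add C.
Vertex order: B, E, A, D, C. The 4th vertex is D.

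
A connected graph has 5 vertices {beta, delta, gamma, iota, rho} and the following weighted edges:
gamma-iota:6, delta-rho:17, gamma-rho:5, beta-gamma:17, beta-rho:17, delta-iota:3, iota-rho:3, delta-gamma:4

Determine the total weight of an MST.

27

Kruskal: consider edges lightest-first.
delta-iota (3): add — endpoints in different components.
iota-rho (3): add — endpoints in different components.
delta-gamma (4): add — endpoints in different components.
gamma-rho (5): skip — gamma and rho already connected.
gamma-iota (6): skip — gamma and iota already connected.
beta-gamma (17): add — endpoints in different components.
MST edges: delta-iota, iota-rho, delta-gamma, beta-gamma; total weight 3+3+4+17 = 27.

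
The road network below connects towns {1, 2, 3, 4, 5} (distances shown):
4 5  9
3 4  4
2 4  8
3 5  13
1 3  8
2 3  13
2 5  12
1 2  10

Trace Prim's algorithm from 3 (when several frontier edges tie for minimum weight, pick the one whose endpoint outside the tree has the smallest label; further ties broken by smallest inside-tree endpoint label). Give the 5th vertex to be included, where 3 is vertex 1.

Grow the tree from 3 using Prim:
Step 1: cheapest edge leaving the tree is 3 4 (4); add 4.
Step 2: cheapest edge leaving the tree is 1 3 (8); add 1.
Step 3: cheapest edge leaving the tree is 2 4 (8); add 2.
Step 4: cheapest edge leaving the tree is 4 5 (9); add 5.
Vertex order: 3, 4, 1, 2, 5. The 5th vertex is 5.

5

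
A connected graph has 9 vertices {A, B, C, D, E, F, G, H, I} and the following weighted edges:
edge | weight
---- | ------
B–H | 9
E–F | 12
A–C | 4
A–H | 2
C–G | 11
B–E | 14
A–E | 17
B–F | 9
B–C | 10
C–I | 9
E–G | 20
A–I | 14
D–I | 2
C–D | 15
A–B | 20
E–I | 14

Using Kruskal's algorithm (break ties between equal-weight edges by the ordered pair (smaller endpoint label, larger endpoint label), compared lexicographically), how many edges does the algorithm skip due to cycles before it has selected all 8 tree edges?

Kruskal's algorithm — process edges by increasing weight (ties by edge label):
A–H (2): add — endpoints in different components.
D–I (2): add — endpoints in different components.
A–C (4): add — endpoints in different components.
B–F (9): add — endpoints in different components.
B–H (9): add — endpoints in different components.
C–I (9): add — endpoints in different components.
B–C (10): skip — B and C already connected.
C–G (11): add — endpoints in different components.
E–F (12): add — endpoints in different components.
Edges rejected before the tree was complete: 1.

1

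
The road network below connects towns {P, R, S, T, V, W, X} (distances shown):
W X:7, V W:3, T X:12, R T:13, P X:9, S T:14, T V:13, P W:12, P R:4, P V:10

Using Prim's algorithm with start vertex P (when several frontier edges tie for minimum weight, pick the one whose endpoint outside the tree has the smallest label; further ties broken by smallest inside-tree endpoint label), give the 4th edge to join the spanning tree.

Prim's algorithm from P:
Step 1: frontier [P R 4, P X 9, P V 10, P W 12] → take P R (4); add R.
Step 2: frontier [P X 9, P V 10, P W 12, R T 13] → take P X (9); add X.
Step 3: frontier [P V 10, P W 12, R T 13, W X 7, T X 12] → take W X (7); add W.
Step 4: frontier [P V 10, R T 13, V W 3, T X 12] → take V W (3); add V.
Step 5: frontier [R T 13, T V 13, T X 12] → take T X (12); add T.
Step 6: frontier [S T 14] → take S T (14); add S.
The 4th edge added is V W.

V-W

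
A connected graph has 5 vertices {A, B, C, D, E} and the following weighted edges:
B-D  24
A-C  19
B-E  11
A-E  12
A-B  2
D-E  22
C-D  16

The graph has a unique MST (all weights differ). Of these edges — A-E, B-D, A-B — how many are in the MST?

1

Sort edges by weight, then run Kruskal:
A-B (2): add — endpoints in different components.
B-E (11): add — endpoints in different components.
A-E (12): skip — A and E already connected.
C-D (16): add — endpoints in different components.
A-C (19): add — endpoints in different components.
MST edge set: {A-B, B-E, C-D, A-C}.
Of the listed edges, {A-B} are in the MST → 1.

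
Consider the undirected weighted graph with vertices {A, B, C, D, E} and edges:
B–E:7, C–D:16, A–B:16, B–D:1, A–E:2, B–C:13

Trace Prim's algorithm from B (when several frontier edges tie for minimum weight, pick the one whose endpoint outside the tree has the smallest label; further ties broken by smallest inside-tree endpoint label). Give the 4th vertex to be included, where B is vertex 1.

Grow the tree from B using Prim:
Step 1: frontier [B–D 1, B–E 7, B–C 13, A–B 16] → take B–D (1); add D.
Step 2: frontier [B–E 7, B–C 13, A–B 16, C–D 16] → take B–E (7); add E.
Step 3: frontier [B–C 13, A–B 16, C–D 16, A–E 2] → take A–E (2); add A.
Step 4: frontier [B–C 13, C–D 16] → take B–C (13); add C.
Vertex order: B, D, E, A, C. The 4th vertex is A.

A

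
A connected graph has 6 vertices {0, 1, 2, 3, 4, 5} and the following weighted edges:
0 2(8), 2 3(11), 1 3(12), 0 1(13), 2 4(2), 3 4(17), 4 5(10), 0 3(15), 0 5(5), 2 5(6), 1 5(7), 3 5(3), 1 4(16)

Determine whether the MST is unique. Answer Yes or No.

Yes

Sort edges by weight, then run Kruskal:
2 4 (2): add. Components now {0} {1} {2,4} {3} {5}
3 5 (3): add. Components now {0} {1} {2,4} {3,5}
0 5 (5): add. Components now {0,3,5} {1} {2,4}
2 5 (6): add. Components now {0,2,3,4,5} {1}
1 5 (7): add. Components now {0,1,2,3,4,5}
Every non-tree edge has weight strictly greater than the heaviest edge on the tree path between its endpoints, so the MST is unique.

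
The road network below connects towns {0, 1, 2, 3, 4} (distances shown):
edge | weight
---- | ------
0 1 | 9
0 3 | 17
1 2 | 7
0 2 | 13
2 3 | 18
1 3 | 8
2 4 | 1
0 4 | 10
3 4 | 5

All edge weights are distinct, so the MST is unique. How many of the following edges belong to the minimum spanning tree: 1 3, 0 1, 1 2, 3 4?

3

Kruskal: consider edges lightest-first.
2 4 (1): add. Components now {0} {1} {2,4} {3}
3 4 (5): add. Components now {0} {1} {2,3,4}
1 2 (7): add. Components now {0} {1,2,3,4}
1 3 (8): skip — 1 and 3 already connected.
0 1 (9): add. Components now {0,1,2,3,4}
MST edge set: {2 4, 3 4, 1 2, 0 1}.
Of the listed edges, {0 1, 1 2, 3 4} are in the MST → 3.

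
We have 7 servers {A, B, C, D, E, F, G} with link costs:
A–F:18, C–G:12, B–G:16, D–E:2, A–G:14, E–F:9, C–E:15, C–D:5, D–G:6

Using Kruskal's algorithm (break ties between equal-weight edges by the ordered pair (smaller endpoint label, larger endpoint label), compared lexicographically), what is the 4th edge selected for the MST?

Sort edges by weight, then run Kruskal:
D–E (2): add. Components now {A} {B} {C} {D,E} {F} {G}
C–D (5): add. Components now {A} {B} {C,D,E} {F} {G}
D–G (6): add. Components now {A} {B} {C,D,E,G} {F}
E–F (9): add. Components now {A} {B} {C,D,E,F,G}
C–G (12): skip — C and G already connected.
A–G (14): add. Components now {A,C,D,E,F,G} {B}
C–E (15): skip — C and E already connected.
B–G (16): add. Components now {A,B,C,D,E,F,G}
The 4th edge added is E–F.

E-F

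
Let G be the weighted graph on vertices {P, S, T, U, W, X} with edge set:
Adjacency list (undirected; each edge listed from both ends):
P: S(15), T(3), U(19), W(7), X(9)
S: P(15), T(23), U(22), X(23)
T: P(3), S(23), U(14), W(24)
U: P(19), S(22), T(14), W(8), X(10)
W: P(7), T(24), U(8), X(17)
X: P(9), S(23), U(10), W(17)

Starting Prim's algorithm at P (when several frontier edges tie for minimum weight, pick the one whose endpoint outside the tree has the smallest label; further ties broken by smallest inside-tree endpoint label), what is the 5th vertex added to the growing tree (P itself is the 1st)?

Prim, starting at P.
Step 1: frontier [P-T 3, P-W 7, P-X 9, P-S 15, P-U 19] → take P-T (3); add T.
Step 2: frontier [P-W 7, P-X 9, P-S 15, P-U 19, T-U 14, S-T 23, T-W 24] → take P-W (7); add W.
Step 3: frontier [P-X 9, P-S 15, P-U 19, T-U 14, S-T 23, U-W 8, W-X 17] → take U-W (8); add U.
Step 4: frontier [P-X 9, P-S 15, S-T 23, U-X 10, S-U 22, W-X 17] → take P-X (9); add X.
Step 5: frontier [P-S 15, S-T 23, S-U 22, S-X 23] → take P-S (15); add S.
Vertex order: P, T, W, U, X, S. The 5th vertex is X.

X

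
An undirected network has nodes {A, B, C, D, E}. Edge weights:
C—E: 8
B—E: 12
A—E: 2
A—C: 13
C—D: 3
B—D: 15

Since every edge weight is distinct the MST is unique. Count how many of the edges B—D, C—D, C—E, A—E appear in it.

3

Kruskal's algorithm — process edges by increasing weight (ties by edge label):
A—E (2): add — endpoints in different components.
C—D (3): add — endpoints in different components.
C—E (8): add — endpoints in different components.
B—E (12): add — endpoints in different components.
MST edge set: {A—E, C—D, C—E, B—E}.
Of the listed edges, {C—D, C—E, A—E} are in the MST → 3.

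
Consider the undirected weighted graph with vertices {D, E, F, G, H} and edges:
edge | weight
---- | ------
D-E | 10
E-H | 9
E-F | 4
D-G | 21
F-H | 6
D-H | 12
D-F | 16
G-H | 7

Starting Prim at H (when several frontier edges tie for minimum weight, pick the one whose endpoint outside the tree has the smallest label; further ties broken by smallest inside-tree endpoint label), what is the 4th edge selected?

D-E

Prim's algorithm from H:
Step 1: frontier [F-H 6, G-H 7, E-H 9, D-H 12] → take F-H (6); add F.
Step 2: frontier [E-F 4, D-F 16, G-H 7, E-H 9, D-H 12] → take E-F (4); add E.
Step 3: frontier [D-E 10, D-F 16, G-H 7, D-H 12] → take G-H (7); add G.
Step 4: frontier [D-E 10, D-F 16, D-G 21, D-H 12] → take D-E (10); add D.
The 4th edge added is D-E.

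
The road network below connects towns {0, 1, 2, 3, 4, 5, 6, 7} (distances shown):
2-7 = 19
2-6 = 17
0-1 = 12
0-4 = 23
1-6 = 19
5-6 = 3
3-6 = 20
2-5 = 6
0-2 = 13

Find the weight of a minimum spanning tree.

Kruskal: consider edges lightest-first.
5-6 (3): add — endpoints in different components.
2-5 (6): add — endpoints in different components.
0-1 (12): add — endpoints in different components.
0-2 (13): add — endpoints in different components.
2-6 (17): skip — 2 and 6 already connected.
1-6 (19): skip — 1 and 6 already connected.
2-7 (19): add — endpoints in different components.
3-6 (20): add — endpoints in different components.
0-4 (23): add — endpoints in different components.
MST edges: 5-6, 2-5, 0-1, 0-2, 2-7, 3-6, 0-4; total weight 3+6+12+13+19+20+23 = 96.

96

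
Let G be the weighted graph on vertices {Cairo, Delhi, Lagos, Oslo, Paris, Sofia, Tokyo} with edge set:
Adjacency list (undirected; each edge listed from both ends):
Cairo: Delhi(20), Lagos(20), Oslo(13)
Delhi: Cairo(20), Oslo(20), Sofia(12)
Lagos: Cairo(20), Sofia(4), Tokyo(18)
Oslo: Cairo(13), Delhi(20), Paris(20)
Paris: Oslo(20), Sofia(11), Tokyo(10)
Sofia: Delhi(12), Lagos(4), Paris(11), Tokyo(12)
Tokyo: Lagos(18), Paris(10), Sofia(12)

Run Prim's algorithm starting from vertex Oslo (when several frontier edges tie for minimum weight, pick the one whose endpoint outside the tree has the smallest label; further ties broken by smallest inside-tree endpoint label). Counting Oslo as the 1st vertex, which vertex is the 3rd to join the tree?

Delhi

Prim's algorithm from Oslo:
Step 1: cheapest edge leaving the tree is Cairo–Oslo (13); add Cairo.
Step 2: cheapest edge leaving the tree is Cairo–Delhi (20); add Delhi.
Step 3: cheapest edge leaving the tree is Delhi–Sofia (12); add Sofia.
Step 4: cheapest edge leaving the tree is Lagos–Sofia (4); add Lagos.
Step 5: cheapest edge leaving the tree is Paris–Sofia (11); add Paris.
Step 6: cheapest edge leaving the tree is Paris–Tokyo (10); add Tokyo.
Vertex order: Oslo, Cairo, Delhi, Sofia, Lagos, Paris, Tokyo. The 3rd vertex is Delhi.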